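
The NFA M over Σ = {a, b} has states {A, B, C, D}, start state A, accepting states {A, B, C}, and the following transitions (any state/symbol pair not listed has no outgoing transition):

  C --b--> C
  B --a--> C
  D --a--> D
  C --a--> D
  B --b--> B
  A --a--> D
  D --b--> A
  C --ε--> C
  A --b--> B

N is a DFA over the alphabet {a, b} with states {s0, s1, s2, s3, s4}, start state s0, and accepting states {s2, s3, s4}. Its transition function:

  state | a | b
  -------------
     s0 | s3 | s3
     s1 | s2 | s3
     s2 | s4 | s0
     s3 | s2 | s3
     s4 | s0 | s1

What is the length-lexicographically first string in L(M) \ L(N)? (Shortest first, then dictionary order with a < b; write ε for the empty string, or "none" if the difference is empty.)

ε

The empty string ε is accepted by M but not by N.
Since ε is the unique shortest string, it is the required witness.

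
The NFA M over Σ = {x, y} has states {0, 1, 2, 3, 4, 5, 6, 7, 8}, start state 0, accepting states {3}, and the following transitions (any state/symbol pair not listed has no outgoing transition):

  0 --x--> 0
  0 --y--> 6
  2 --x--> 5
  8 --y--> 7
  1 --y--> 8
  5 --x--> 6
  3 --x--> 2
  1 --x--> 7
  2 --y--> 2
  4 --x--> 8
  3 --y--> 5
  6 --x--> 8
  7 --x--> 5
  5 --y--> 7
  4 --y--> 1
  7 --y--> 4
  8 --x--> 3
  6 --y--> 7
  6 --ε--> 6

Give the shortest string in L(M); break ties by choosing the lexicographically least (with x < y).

yxx

A breadth-first search from 0 reaches an accepting state first via the path 0 → 6 → 8 → 3 on input yxx.
No string of length < 3 is accepted (BFS exhausts all shorter strings without reaching an accepting state), and yxx is the lexicographically least accepting string of length 3.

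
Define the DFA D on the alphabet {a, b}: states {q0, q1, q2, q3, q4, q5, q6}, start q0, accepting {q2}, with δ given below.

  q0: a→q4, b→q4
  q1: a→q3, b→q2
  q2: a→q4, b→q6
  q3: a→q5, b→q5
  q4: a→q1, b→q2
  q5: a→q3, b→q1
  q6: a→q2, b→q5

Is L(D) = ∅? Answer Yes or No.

No

The string ab is accepted: the run q0 → q4 → q2 ends in the accepting state q2.
Since at least one string is accepted, L(D) is not empty.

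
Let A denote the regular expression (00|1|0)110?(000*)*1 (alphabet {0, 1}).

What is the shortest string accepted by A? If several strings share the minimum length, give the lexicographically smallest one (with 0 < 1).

0111

By inspection of the expression, no string of length less than 4 matches, and 0111 is the lexicographically first match of length 4.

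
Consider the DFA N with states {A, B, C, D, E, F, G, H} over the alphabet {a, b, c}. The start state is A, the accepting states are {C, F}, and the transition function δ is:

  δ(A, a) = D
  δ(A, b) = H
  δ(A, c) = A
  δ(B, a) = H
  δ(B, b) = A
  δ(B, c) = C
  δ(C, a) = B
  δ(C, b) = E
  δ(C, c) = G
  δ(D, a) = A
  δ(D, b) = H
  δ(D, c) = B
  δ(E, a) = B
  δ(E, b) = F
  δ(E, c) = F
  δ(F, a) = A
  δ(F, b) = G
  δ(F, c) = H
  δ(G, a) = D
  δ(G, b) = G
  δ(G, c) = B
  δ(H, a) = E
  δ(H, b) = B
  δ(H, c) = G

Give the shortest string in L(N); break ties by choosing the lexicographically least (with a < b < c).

acc

A breadth-first search from A reaches an accepting state first via the path A → D → B → C on input acc.
No string of length < 3 is accepted (BFS exhausts all shorter strings without reaching an accepting state), and acc is the lexicographically least accepting string of length 3.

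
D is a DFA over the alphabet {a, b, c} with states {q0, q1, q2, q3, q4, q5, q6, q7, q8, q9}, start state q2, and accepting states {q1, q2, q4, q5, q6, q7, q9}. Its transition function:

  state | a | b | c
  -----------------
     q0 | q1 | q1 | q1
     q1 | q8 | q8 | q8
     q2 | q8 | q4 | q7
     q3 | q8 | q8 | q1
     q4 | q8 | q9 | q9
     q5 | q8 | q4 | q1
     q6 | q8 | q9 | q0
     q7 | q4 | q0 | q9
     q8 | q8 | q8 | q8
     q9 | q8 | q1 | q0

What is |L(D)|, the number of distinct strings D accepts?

32

The useful subgraph on states {q0, q1, q2, q4, q7, q9} is acyclic, so L(D) is finite; the longest accepting path visits 6 useful states, giving maximum string length 5.
Counting accepting paths from q2 by length: 1 of length 0, 2 of length 1, 4 of length 2, 8 of length 3, 11 of length 4, 6 of length 5. Total 32.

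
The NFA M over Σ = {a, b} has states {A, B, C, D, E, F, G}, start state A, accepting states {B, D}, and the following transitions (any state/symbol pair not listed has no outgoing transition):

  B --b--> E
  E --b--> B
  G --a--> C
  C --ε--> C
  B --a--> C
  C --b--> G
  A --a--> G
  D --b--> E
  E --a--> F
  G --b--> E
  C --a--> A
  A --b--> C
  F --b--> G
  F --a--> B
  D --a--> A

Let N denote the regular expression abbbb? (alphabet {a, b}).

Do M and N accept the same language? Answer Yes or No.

The string abb is accepted by M but rejected by N.
So L(M) ≠ L(N).

No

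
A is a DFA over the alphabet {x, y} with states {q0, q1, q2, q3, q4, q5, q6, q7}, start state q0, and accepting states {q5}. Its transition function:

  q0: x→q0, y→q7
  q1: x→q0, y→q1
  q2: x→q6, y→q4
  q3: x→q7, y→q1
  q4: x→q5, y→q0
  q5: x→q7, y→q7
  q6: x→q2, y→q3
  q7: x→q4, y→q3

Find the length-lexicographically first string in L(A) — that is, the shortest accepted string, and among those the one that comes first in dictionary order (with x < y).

yxx

A breadth-first search from q0 reaches an accepting state first via the path q0 → q7 → q4 → q5 on input yxx.
No string of length < 3 is accepted (BFS exhausts all shorter strings without reaching an accepting state), and yxx is the lexicographically least accepting string of length 3.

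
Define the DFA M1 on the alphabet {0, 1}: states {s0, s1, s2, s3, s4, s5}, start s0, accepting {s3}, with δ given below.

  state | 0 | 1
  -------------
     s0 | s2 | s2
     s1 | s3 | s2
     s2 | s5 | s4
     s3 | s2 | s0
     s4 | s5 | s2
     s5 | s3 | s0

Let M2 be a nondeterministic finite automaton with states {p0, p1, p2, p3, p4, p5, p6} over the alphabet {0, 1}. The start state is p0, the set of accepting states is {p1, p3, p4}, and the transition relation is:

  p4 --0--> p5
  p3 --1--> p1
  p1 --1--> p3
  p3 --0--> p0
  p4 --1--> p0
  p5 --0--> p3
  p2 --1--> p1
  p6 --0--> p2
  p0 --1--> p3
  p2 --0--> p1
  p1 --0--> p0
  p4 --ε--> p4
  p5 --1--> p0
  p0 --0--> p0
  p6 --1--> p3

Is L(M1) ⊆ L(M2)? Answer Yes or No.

No

The string 000 is in L(M1) but not in L(M2).
So L(M1) ⊄ L(M2).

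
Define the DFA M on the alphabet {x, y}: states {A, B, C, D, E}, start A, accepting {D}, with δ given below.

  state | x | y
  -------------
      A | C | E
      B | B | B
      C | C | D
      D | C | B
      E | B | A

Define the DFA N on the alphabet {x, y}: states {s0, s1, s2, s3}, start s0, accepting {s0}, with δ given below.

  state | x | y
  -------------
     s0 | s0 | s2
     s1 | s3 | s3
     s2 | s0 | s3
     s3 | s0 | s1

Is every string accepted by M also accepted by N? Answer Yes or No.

The string xy is in L(M) but not in L(N).
So L(M) ⊄ L(N).

No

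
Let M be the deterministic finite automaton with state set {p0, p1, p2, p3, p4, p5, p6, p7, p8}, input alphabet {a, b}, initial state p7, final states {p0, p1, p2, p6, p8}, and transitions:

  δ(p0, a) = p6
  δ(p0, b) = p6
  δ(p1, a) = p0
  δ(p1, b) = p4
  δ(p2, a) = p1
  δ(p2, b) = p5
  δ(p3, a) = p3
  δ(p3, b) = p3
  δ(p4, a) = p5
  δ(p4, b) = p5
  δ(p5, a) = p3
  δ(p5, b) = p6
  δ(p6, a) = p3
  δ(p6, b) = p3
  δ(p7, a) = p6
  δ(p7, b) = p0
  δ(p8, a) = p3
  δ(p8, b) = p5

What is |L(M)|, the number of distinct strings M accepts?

The useful subgraph on states {p0, p6, p7} is acyclic, so L(M) is finite; the longest accepting path visits 3 useful states, giving maximum string length 2.
Counting accepting paths from p7 by length: 2 of length 1, 2 of length 2. Total 4.

4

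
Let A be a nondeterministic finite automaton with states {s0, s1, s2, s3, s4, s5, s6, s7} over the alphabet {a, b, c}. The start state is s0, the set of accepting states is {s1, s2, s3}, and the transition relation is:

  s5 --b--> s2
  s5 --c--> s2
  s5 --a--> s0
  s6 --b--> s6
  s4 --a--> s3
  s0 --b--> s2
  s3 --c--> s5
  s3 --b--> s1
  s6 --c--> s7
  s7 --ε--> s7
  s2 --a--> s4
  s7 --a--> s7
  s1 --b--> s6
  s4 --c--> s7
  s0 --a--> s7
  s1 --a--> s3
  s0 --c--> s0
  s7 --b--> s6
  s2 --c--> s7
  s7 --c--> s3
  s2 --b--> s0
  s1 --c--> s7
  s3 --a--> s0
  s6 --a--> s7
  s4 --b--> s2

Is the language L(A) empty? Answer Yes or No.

No

The string b is accepted: the run s0 → s2 ends in the accepting state s2.
Since at least one string is accepted, L(A) is not empty.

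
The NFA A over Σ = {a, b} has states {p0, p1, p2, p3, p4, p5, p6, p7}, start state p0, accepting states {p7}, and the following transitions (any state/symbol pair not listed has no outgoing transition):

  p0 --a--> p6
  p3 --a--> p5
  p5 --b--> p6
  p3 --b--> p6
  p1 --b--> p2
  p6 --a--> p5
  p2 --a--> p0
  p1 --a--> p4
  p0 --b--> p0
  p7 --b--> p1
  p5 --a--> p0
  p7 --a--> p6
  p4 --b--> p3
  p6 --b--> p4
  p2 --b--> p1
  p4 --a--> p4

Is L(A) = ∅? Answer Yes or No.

Yes

The states reachable from the start state are {p0, p3, p4, p5, p6}.
None of the accepting states {p7} is reachable, so no string is accepted and L(A) = ∅.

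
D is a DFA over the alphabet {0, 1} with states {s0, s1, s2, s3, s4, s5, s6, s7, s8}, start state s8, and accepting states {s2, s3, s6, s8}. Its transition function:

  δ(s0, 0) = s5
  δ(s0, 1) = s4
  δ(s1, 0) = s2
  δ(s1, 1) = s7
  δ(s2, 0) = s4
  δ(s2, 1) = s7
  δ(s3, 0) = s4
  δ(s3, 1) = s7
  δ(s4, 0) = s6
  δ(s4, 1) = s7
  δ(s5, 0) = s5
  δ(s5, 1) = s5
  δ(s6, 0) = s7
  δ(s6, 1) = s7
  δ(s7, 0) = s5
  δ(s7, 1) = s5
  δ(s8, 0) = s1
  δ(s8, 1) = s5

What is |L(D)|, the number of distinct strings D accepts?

The useful subgraph on states {s1, s2, s4, s6, s8} is acyclic, so L(D) is finite; the longest accepting path visits 5 useful states, giving maximum string length 4.
Counting accepting paths from s8 by length: 1 of length 0, 1 of length 2, 1 of length 4. Total 3.

3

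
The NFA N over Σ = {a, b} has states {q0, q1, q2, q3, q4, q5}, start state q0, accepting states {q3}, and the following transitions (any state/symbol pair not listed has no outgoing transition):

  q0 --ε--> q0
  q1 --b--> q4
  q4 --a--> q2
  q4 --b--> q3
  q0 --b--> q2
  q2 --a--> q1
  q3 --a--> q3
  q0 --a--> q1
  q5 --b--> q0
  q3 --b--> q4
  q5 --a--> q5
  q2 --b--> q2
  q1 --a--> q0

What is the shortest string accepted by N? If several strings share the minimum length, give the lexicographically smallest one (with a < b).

A breadth-first search from q0 reaches an accepting state first via the path q0 → q1 → q4 → q3 on input abb.
No string of length < 3 is accepted (BFS exhausts all shorter strings without reaching an accepting state), and abb is the lexicographically least accepting string of length 3.

abb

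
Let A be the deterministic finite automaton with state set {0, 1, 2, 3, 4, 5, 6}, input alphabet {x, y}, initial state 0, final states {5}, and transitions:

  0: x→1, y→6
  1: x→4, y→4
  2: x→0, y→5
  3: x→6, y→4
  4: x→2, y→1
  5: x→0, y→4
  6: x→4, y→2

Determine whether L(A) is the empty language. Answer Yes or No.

No

The string yyy is accepted: the run 0 → 6 → 2 → 5 ends in the accepting state 5.
Since at least one string is accepted, L(A) is not empty.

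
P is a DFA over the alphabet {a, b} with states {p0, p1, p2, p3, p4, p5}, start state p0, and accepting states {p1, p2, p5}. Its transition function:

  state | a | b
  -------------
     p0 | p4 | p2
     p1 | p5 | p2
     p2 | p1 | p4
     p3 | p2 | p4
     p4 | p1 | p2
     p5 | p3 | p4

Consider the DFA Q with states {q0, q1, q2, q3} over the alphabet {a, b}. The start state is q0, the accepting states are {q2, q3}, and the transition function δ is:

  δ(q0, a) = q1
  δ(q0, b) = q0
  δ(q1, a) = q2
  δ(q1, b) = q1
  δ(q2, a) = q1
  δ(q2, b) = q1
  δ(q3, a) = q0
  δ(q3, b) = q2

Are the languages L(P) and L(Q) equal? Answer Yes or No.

No

The string b is accepted by P but rejected by Q.
So L(P) ≠ L(Q).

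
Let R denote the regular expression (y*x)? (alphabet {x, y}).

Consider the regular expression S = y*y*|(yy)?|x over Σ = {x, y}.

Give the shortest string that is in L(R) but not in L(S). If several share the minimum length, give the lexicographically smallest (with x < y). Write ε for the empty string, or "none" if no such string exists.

yx

The string yx is accepted by R but not by S.
No shorter string lies in the difference, and yx is the lexicographically first length-2 string in L(R) \ L(S).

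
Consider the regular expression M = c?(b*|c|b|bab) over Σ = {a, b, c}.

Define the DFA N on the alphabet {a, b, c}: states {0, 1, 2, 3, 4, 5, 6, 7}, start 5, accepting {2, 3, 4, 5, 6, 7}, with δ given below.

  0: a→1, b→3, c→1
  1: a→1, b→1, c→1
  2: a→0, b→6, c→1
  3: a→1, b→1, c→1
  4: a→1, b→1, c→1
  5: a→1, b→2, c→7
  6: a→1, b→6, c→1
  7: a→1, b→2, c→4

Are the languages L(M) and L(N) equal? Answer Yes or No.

Converting the expression M to a DFA (subset construction, then merging equivalent states) gives the minimal DFA with states {m0, m1, m2, m3, m4, m5, m6}, start state m0, accepting states {m0, m2, m3, m5, m6} and transitions m0: a→m1, b→m2, c→m3; m1: a→m1, b→m1, c→m1; m2: a→m4, b→m5, c→m1; m3: a→m1, b→m2, c→m6; m4: a→m1, b→m6, c→m1; m5: a→m1, b→m5, c→m1; m6: a→m1, b→m1, c→m1.
Exploring the product automaton M × N from the start pair (m0, 5), following both machines on each input symbol, reaches 8 state pairs: (m0, 5), (m1, 1), (m2, 2), (m3, 7), (m4, 0), (m5, 6), (m6, 4), (m6, 3).
M accepts in {m0, m2, m3, m5, m6} and N accepts in {2, 3, 4, 5, 6, 7}. In every reachable pair the two components are either both accepting — (m0, 5), (m2, 2), (m3, 7), (m5, 6), (m6, 4), (m6, 3) — or both non-accepting, so no string is accepted by exactly one of the machines: L(M) \ L(N) and L(N) \ L(M) are both empty.
Hence every string is accepted by M iff it is accepted by N, and the two languages coincide.

Yes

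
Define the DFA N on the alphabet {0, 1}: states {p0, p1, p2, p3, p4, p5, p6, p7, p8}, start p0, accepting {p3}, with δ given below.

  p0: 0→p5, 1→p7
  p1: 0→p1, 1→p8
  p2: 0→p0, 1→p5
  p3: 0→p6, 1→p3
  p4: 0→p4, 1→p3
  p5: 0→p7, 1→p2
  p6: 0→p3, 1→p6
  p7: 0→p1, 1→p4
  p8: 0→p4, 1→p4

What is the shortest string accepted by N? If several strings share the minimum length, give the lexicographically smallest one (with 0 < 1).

111

A breadth-first search from p0 reaches an accepting state first via the path p0 → p7 → p4 → p3 on input 111.
No string of length < 3 is accepted (BFS exhausts all shorter strings without reaching an accepting state), and 111 is the lexicographically least accepting string of length 3.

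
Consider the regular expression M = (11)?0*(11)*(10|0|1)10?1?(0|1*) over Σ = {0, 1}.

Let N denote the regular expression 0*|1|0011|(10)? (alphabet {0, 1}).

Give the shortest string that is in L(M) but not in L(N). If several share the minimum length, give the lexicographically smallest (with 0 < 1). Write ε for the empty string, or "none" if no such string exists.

The string 01 is accepted by M but not by N.
No shorter string lies in the difference, and 01 is the lexicographically first length-2 string in L(M) \ L(N).

01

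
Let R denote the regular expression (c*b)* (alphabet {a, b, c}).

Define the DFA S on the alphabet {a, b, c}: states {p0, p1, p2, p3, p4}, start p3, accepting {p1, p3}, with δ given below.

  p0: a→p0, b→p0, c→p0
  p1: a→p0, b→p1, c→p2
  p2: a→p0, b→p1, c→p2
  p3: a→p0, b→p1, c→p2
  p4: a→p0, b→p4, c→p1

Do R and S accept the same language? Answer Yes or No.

Yes

Converting the expression R to a DFA (subset construction, then merging equivalent states) gives the minimal DFA with states {r0, r1, r2}, start state r0, accepting states {r0} and transitions r0: a→r1, b→r0, c→r2; r1: a→r1, b→r1, c→r1; r2: a→r1, b→r0, c→r2.
Exploring the product automaton R × S from the start pair (r0, p3), following both machines on each input symbol, reaches 4 state pairs: (r0, p3), (r1, p0), (r0, p1), (r2, p2).
R accepts in {r0} and S accepts in {p1, p3}. In every reachable pair the two components are either both accepting — (r0, p3), (r0, p1) — or both non-accepting, so no string is accepted by exactly one of the machines: L(R) \ L(S) and L(S) \ L(R) are both empty.
Hence every string is accepted by R iff it is accepted by S, and the two languages coincide.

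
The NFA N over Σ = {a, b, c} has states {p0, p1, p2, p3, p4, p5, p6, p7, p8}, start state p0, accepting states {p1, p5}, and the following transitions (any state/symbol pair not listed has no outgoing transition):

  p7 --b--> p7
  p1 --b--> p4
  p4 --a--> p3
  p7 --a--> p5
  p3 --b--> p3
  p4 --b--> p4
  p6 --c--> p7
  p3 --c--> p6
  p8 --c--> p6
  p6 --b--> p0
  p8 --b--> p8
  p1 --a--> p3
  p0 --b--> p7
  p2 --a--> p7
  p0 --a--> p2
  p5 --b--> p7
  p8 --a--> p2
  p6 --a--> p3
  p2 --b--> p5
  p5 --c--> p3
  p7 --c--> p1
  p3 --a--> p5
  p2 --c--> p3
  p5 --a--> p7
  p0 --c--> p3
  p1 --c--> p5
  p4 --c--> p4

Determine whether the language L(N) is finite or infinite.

State p3 is reachable from the start and can reach an accepting state, and it lies on the cycle p3 → p3.
Traversing that cycle any number of times yields accepted strings of unbounded length, so the language is infinite.

infinite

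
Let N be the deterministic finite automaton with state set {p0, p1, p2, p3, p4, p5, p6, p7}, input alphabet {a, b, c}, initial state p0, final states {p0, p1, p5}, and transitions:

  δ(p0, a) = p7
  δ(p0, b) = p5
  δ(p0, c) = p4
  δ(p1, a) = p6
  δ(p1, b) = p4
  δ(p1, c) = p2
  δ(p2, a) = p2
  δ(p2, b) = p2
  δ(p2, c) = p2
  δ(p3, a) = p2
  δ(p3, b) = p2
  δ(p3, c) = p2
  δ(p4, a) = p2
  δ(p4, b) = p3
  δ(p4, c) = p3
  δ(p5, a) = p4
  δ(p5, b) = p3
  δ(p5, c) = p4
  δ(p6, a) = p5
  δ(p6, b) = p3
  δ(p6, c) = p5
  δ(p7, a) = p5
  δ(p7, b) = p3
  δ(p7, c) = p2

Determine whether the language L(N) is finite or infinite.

finite

The useful states (reachable from p0 and able to reach an accepting state) are {p0, p5, p7}.
Restricted to these states the transition graph has no cycle, so every accepting path has bounded length and L is finite.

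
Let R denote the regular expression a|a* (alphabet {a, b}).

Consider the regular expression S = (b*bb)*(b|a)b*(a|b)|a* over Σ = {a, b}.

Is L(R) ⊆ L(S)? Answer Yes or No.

Yes

Converting the expression R to a DFA (subset construction, then merging equivalent states) gives the minimal DFA with states {r0, r1}, start state r0, accepting states {r0} and transitions r0: a→r0, b→r1; r1: a→r1, b→r1.
Converting the expression S to a DFA (subset construction, then merging equivalent states) gives the minimal DFA with states {s0, s1, s2, s3, s4, s5, s6, s7}, start state s0, accepting states {s0, s1, s3, s4, s5, s6} and transitions s0: a→s1, b→s2; s1: a→s3, b→s4; s2: a→s5, b→s6; s3: a→s3, b→s7; s4: a→s5, b→s4; s5: a→s7, b→s7; s6: a→s4, b→s6; s7: a→s7, b→s7.
Exploring the product automaton R × S from the start pair (r0, s0), following both machines on each input symbol, reaches 8 state pairs: (r0, s0), (r0, s1), (r1, s2), (r0, s3), (r1, s4), (r1, s5), (r1, s6), (r1, s7).
R accepts in {r0} and S accepts in {s0, s1, s3, s4, s5, s6}. The reachable pairs whose R-component is accepting are (r0, s0), (r0, s1), (r0, s3); in each of them the S-component is accepting too, so the product for L(R) \ L(S) (R-component accepting, S-component rejecting) has no reachable accepting pair and the difference is empty.
Hence every string in L(R) is also in L(S).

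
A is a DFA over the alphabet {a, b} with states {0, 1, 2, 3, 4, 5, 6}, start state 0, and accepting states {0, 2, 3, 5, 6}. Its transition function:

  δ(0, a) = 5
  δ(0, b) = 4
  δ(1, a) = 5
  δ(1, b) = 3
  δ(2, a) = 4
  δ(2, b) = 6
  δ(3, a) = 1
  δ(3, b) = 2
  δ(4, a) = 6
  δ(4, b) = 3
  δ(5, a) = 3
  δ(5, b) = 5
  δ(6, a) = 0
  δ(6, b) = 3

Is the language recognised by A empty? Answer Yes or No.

The empty string ε is accepted: the run 0 ends in the accepting state 0.
Since at least one string is accepted, L(A) is not empty.

No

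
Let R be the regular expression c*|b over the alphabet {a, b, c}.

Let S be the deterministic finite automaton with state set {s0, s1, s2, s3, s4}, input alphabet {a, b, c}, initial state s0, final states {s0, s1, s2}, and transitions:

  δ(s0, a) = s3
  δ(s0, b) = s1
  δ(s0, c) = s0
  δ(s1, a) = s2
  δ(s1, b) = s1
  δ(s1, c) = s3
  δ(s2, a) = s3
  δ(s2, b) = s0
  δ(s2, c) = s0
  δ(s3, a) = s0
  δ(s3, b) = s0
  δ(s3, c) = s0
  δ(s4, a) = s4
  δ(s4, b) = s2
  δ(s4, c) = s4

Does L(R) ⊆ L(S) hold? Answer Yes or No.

Yes

Converting the expression R to a DFA (subset construction, then merging equivalent states) gives the minimal DFA with states {r0, r1, r2, r3}, start state r0, accepting states {r0, r2, r3} and transitions r0: a→r1, b→r2, c→r3; r1: a→r1, b→r1, c→r1; r2: a→r1, b→r1, c→r1; r3: a→r1, b→r1, c→r3.
Exploring the product automaton R × S from the start pair (r0, s0), following both machines on each input symbol, reaches 7 state pairs: (r0, s0), (r1, s3), (r2, s1), (r3, s0), (r1, s0), (r1, s2), (r1, s1).
R accepts in {r0, r2, r3} and S accepts in {s0, s1, s2}. The reachable pairs whose R-component is accepting are (r0, s0), (r2, s1), (r3, s0); in each of them the S-component is accepting too, so the product for L(R) \ L(S) (R-component accepting, S-component rejecting) has no reachable accepting pair and the difference is empty.
Hence every string in L(R) is also in L(S).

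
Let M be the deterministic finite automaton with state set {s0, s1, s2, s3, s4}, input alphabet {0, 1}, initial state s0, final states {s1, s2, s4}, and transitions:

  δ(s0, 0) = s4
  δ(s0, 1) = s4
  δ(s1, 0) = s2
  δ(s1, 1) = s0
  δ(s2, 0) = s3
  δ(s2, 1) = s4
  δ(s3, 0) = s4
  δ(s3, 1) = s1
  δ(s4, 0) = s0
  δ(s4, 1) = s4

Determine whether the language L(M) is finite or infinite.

infinite

State s0 is reachable from the start and can reach an accepting state, and it lies on the cycle s0 → s4 → s0.
Traversing that cycle any number of times yields accepted strings of unbounded length, so the language is infinite.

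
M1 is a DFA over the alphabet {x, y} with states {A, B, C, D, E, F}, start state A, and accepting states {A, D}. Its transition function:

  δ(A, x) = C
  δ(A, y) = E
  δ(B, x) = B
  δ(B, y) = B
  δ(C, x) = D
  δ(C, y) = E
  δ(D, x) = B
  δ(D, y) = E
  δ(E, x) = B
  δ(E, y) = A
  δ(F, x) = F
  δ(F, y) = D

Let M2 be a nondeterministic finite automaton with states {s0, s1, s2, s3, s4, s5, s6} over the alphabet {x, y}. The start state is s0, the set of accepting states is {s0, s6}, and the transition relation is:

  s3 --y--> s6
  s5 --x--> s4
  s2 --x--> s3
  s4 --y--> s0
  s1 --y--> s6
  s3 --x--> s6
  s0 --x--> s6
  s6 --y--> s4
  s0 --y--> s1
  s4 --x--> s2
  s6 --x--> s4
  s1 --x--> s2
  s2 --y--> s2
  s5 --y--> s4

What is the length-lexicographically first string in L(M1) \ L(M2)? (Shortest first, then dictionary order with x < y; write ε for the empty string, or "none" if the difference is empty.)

The string xx is accepted by M1 but not by M2.
No shorter string lies in the difference, and xx is the lexicographically first length-2 string in L(M1) \ L(M2).

xx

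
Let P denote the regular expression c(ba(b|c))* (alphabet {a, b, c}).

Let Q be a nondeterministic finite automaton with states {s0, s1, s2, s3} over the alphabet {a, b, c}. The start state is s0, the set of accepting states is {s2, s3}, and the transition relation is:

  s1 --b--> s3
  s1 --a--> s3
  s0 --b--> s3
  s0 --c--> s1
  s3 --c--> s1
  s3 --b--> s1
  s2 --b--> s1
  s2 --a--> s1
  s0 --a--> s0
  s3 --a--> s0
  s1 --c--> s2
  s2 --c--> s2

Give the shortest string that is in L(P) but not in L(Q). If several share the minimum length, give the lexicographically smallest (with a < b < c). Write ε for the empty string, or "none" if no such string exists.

The string c is accepted by P but not by Q.
No shorter string lies in the difference, and c is the lexicographically first length-1 string in L(P) \ L(Q).

c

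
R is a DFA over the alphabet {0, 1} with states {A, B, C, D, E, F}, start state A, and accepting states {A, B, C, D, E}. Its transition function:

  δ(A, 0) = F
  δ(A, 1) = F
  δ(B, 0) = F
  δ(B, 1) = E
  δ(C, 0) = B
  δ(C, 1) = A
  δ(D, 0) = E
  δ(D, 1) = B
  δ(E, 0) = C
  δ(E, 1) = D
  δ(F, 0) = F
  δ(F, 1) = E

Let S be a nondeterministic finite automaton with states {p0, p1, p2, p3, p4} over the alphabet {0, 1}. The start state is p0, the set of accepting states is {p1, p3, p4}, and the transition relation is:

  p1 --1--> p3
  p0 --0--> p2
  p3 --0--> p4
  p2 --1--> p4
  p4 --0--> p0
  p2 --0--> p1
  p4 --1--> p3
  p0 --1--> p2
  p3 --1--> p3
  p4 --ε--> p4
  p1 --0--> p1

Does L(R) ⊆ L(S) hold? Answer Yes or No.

No

The empty string ε is in L(R) but not in L(S).
So L(R) ⊄ L(S).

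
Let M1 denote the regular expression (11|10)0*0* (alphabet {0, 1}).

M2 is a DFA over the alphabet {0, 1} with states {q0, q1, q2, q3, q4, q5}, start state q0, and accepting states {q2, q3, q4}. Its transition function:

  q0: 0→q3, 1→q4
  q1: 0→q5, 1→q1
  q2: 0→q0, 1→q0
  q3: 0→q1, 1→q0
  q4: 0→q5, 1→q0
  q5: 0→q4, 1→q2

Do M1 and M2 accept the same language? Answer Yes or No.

No

The string 10 is accepted by M1 but rejected by M2.
So L(M1) ≠ L(M2).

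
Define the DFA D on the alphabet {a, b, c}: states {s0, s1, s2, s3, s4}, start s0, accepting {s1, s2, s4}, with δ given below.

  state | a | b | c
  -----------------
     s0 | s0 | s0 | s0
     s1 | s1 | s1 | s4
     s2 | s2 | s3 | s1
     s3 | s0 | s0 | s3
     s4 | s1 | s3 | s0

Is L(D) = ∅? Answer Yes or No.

Yes

The states reachable from the start state are {s0}.
None of the accepting states {s1, s2, s4} is reachable, so no string is accepted and L(D) = ∅.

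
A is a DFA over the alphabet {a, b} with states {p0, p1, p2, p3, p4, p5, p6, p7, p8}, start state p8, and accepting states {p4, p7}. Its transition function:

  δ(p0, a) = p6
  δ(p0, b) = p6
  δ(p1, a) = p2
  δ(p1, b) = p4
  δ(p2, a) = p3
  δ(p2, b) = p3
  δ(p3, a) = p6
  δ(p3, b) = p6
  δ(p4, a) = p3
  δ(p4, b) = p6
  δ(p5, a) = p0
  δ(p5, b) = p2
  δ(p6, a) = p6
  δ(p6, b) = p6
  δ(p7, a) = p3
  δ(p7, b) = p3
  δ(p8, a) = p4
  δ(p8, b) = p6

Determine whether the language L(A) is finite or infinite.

The useful states (reachable from p8 and able to reach an accepting state) are {p4, p8}.
Restricted to these states the transition graph has no cycle, so every accepting path has bounded length and L is finite.

finite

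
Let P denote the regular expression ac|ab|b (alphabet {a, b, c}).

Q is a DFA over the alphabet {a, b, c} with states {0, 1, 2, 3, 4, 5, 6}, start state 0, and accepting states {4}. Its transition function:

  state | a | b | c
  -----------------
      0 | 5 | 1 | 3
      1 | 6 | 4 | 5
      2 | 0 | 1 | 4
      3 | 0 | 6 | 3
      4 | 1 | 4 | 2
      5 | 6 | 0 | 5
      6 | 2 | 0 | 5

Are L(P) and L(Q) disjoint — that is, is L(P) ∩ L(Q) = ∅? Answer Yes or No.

Yes

Converting the expression P to a DFA (subset construction, then merging equivalent states) gives the minimal DFA with states {p0, p1, p2, p3}, start state p0, accepting states {p2} and transitions p0: a→p1, b→p2, c→p3; p1: a→p3, b→p2, c→p2; p2: a→p3, b→p3, c→p3; p3: a→p3, b→p3, c→p3.
Exploring the product automaton P × Q from the start pair (p0, 0), following both machines on each input symbol, reaches 12 state pairs: (p0, 0), (p1, 5), (p2, 1), (p3, 3), (p3, 6), (p2, 0), (p2, 5), (p3, 4), (p3, 5), (p3, 0), (p3, 2), (p3, 1).
P accepts in {p2} and Q accepts in {4}; no reachable pair has both components accepting, so no string drives both machines to acceptance simultaneously and L(P) ∩ L(Q) = ∅.
So no string is accepted by both, and the intersection is empty.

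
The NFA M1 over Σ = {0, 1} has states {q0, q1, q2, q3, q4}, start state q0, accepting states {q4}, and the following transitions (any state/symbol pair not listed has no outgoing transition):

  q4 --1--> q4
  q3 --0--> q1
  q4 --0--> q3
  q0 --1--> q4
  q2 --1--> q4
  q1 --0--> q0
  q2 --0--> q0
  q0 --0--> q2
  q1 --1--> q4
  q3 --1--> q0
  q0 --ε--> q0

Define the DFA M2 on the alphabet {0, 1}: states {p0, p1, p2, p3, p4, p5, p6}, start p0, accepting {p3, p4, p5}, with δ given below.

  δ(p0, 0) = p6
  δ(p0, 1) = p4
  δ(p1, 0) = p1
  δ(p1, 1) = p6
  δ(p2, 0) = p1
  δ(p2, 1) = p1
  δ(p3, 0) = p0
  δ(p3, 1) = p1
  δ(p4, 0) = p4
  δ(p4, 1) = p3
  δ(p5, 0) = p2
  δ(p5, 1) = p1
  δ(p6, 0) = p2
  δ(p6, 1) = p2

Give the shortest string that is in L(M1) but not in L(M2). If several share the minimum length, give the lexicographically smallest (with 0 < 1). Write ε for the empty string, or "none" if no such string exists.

The string 01 is accepted by M1 but not by M2.
No shorter string lies in the difference, and 01 is the lexicographically first length-2 string in L(M1) \ L(M2).

01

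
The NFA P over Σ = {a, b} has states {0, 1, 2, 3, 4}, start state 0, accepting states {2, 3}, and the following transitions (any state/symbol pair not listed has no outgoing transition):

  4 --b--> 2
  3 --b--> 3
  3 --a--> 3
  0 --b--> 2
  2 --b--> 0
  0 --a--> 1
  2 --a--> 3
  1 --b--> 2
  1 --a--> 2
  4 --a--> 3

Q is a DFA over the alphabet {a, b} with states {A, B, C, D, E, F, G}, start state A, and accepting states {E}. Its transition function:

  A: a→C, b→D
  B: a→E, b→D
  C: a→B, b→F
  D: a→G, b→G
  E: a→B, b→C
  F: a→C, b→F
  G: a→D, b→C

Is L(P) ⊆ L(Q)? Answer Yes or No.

The string b is in L(P) but not in L(Q).
So L(P) ⊄ L(Q).

No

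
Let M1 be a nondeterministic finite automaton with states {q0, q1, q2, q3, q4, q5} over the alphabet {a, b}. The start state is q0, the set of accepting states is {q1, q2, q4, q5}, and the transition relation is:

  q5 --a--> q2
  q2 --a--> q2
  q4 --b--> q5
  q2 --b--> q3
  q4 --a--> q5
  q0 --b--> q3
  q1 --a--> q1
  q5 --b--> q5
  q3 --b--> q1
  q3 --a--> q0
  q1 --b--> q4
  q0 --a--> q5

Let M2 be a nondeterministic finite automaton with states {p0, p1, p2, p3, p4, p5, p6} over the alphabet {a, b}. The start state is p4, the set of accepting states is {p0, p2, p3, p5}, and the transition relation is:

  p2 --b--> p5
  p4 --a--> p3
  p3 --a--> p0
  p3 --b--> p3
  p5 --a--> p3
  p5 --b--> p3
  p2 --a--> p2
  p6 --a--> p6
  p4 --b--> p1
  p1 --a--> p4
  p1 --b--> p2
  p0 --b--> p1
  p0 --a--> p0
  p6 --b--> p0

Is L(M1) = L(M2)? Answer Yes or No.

Yes

Exploring the product automaton M1 × M2 from the start pair (q0, p4), following both machines on each input symbol, reaches 6 state pairs: (q0, p4), (q5, p3), (q3, p1), (q2, p0), (q1, p2), (q4, p5).
M1 accepts in {q1, q2, q4, q5} and M2 accepts in {p0, p2, p3, p5}. In every reachable pair the two components are either both accepting — (q5, p3), (q2, p0), (q1, p2), (q4, p5) — or both non-accepting, so no string is accepted by exactly one of the machines: L(M1) \ L(M2) and L(M2) \ L(M1) are both empty.
Hence every string is accepted by M1 iff it is accepted by M2, and the two languages coincide.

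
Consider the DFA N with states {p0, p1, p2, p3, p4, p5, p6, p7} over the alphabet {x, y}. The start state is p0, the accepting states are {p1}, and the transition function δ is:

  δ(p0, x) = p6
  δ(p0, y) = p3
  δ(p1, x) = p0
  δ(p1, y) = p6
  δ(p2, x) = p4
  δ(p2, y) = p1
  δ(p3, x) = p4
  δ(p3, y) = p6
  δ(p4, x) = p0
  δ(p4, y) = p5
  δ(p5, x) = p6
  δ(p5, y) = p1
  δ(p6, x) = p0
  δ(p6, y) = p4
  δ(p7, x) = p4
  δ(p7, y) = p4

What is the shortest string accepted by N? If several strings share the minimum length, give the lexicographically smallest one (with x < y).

xyyy

A breadth-first search from p0 reaches an accepting state first via the path p0 → p6 → p4 → p5 → p1 on input xyyy.
No string of length < 4 is accepted (BFS exhausts all shorter strings without reaching an accepting state), and xyyy is the lexicographically least accepting string of length 4.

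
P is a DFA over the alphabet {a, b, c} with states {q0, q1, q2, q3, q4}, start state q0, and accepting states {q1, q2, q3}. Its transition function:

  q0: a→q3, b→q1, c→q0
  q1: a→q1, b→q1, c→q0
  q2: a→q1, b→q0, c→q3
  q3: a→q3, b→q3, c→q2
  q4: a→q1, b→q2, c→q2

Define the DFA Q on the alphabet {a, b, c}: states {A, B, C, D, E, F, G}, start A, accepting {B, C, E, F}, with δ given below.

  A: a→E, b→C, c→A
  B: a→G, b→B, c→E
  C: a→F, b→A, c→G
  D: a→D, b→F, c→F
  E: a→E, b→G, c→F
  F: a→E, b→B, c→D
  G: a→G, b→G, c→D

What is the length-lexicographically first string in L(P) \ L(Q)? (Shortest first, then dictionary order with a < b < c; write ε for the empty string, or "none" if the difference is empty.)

ab

The string ab is accepted by P but not by Q.
No shorter string lies in the difference, and ab is the lexicographically first length-2 string in L(P) \ L(Q).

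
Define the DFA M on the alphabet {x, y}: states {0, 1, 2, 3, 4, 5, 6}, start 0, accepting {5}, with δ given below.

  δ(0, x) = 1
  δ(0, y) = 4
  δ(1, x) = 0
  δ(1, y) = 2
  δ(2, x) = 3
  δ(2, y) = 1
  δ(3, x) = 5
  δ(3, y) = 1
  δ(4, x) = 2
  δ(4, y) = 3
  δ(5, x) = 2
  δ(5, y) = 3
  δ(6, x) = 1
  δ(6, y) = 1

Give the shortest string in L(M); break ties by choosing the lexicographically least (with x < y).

A breadth-first search from 0 reaches an accepting state first via the path 0 → 4 → 3 → 5 on input yyx.
No string of length < 3 is accepted (BFS exhausts all shorter strings without reaching an accepting state), and yyx is the lexicographically least accepting string of length 3.

yyx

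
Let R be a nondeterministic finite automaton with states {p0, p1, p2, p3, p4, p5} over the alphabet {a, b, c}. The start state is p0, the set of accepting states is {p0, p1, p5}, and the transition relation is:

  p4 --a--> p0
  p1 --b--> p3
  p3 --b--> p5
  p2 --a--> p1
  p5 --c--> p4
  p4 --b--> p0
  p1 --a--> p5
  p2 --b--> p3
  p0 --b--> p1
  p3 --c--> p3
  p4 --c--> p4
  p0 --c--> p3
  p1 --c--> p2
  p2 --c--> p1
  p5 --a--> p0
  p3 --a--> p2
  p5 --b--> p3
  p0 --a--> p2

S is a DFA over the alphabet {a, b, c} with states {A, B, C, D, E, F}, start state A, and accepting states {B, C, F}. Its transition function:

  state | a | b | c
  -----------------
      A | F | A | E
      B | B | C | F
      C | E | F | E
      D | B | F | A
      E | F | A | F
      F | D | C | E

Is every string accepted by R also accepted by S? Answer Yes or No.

No

The empty string ε is in L(R) but not in L(S).
So L(R) ⊄ L(S).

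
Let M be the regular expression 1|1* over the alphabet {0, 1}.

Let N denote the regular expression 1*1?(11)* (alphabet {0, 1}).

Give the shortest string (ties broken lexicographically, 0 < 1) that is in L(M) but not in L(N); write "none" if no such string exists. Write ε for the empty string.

none

Converting the expression M to a DFA (subset construction, then merging equivalent states) gives the minimal DFA with states {m0, m1}, start state m0, accepting states {m0} and transitions m0: 0→m1, 1→m0; m1: 0→m1, 1→m1.
Converting the expression N to a DFA (subset construction, then merging equivalent states) gives the minimal DFA with states {n0, n1}, start state n0, accepting states {n0} and transitions n0: 0→n1, 1→n0; n1: 0→n1, 1→n1.
Exploring the product automaton M × N from the start pair (m0, n0), following both machines on each input symbol, reaches 2 state pairs: (m0, n0), (m1, n1).
M accepts in {m0} and N accepts in {n0}. The reachable pairs whose M-component is accepting are (m0, n0); in each of them the N-component is accepting too, so the product for L(M) \ L(N) (M-component accepting, N-component rejecting) has no reachable accepting pair and the difference is empty.
So every string accepted by M is also accepted by N: L(M) \ L(N) = ∅ and there is no such string.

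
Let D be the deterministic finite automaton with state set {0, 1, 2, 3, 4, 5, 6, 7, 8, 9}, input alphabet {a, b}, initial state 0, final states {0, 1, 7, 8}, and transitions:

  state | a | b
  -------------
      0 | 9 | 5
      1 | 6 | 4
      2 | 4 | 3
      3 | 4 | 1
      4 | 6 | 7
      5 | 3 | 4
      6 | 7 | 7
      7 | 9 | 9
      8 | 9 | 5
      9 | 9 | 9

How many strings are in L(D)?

The useful subgraph on states {0, 1, 3, 4, 5, 6, 7} is acyclic, so L(D) is finite; the longest accepting path visits 7 useful states, giving maximum string length 6.
Counting accepting paths from 0 by length: 1 of length 0, 2 of length 3, 3 of length 4, 5 of length 5, 2 of length 6. Total 13.

13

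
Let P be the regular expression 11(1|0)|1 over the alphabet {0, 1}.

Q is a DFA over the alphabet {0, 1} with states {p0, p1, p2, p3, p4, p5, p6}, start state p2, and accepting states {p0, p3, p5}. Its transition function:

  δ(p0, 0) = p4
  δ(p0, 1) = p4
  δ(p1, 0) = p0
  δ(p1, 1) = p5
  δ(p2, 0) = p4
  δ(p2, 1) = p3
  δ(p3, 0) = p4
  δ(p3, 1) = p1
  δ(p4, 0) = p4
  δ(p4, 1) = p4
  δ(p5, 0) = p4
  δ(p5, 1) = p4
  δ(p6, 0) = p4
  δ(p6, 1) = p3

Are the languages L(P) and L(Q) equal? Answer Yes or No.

Yes

Converting the expression P to a DFA (subset construction, then merging equivalent states) gives the minimal DFA with states {r0, r1, r2, r3, r4}, start state r0, accepting states {r2, r4} and transitions r0: 0→r1, 1→r2; r1: 0→r1, 1→r1; r2: 0→r1, 1→r3; r3: 0→r4, 1→r4; r4: 0→r1, 1→r1.
Exploring the product automaton P × Q from the start pair (r0, p2), following both machines on each input symbol, reaches 6 state pairs: (r0, p2), (r1, p4), (r2, p3), (r3, p1), (r4, p0), (r4, p5).
P accepts in {r2, r4} and Q accepts in {p0, p3, p5}. In every reachable pair the two components are either both accepting — (r2, p3), (r4, p0), (r4, p5) — or both non-accepting, so no string is accepted by exactly one of the machines: L(P) \ L(Q) and L(Q) \ L(P) are both empty.
Hence every string is accepted by P iff it is accepted by Q, and the two languages coincide.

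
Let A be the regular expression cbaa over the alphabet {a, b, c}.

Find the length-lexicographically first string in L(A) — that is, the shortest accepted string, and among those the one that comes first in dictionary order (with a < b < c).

By inspection of the expression, no string of length less than 4 matches, and cbaa is the lexicographically first match of length 4.

cbaa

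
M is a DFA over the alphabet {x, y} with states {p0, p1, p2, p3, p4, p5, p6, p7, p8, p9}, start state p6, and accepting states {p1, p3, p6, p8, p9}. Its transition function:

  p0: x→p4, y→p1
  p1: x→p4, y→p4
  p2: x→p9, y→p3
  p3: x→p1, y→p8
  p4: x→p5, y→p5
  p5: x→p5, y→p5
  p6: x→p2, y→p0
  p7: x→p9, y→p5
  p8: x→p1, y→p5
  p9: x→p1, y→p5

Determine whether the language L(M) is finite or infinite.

The useful states (reachable from p6 and able to reach an accepting state) are {p0, p1, p2, p3, p6, p8, p9}.
Restricted to these states the transition graph has no cycle, so every accepting path has bounded length and L is finite.

finite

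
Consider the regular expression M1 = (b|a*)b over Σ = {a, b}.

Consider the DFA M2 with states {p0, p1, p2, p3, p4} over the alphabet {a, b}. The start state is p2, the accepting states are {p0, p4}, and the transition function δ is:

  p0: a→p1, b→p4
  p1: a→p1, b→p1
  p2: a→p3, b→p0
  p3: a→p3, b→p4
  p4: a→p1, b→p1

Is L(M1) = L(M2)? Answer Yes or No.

Converting the expression M1 to a DFA (subset construction, then merging equivalent states) gives the minimal DFA with states {r0, r1, r2, r3, r4}, start state r0, accepting states {r2, r3} and transitions r0: a→r1, b→r2; r1: a→r1, b→r3; r2: a→r4, b→r3; r3: a→r4, b→r4; r4: a→r4, b→r4.
Exploring the product automaton M1 × M2 from the start pair (r0, p2), following both machines on each input symbol, reaches 5 state pairs: (r0, p2), (r1, p3), (r2, p0), (r3, p4), (r4, p1).
M1 accepts in {r2, r3} and M2 accepts in {p0, p4}. In every reachable pair the two components are either both accepting — (r2, p0), (r3, p4) — or both non-accepting, so no string is accepted by exactly one of the machines: L(M1) \ L(M2) and L(M2) \ L(M1) are both empty.
Hence every string is accepted by M1 iff it is accepted by M2, and the two languages coincide.

Yes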